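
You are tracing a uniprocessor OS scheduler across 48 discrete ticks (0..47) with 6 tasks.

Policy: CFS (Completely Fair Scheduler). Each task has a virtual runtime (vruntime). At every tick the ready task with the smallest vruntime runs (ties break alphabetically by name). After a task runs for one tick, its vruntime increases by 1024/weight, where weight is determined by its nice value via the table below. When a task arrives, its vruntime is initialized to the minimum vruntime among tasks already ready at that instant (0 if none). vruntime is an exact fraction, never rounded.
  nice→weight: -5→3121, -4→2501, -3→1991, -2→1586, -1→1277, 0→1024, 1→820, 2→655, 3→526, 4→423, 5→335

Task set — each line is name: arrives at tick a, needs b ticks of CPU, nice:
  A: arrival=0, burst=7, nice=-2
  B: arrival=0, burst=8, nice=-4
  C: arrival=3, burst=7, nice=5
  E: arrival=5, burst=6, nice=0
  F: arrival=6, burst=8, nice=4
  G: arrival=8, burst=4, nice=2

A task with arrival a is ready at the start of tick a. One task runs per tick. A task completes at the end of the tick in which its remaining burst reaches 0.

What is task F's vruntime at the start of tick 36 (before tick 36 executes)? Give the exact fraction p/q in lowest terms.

t=0: vr[A=0 B=0] → run A
t=1: vr[A=512/793 B=0] → run B
t=2: vr[A=512/793 B=1024/2501] → run B
t=3: vr[A=512/793 B=2048/2501 C=512/793] → run A
t=4: vr[A=1024/793 B=2048/2501 C=512/793] → run C
t=5: vr[A=1024/793 B=2048/2501 C=983552/265655 E=2048/2501] → run B
t=6: vr[A=1024/793 B=3072/2501 C=983552/265655 E=2048/2501 F=2048/2501] → run E
t=7: vr[A=1024/793 B=3072/2501 C=983552/265655 E=4549/2501 F=2048/2501] → run F
t=8: vr[A=1024/793 B=3072/2501 C=983552/265655 E=4549/2501 F=3427328/1057923 G=3072/2501] → run B
t=9: vr[A=1024/793 B=4096/2501 C=983552/265655 E=4549/2501 F=3427328/1057923 G=3072/2501] → run G
t=10: vr[A=1024/793 B=4096/2501 C=983552/265655 E=4549/2501 F=3427328/1057923 G=4573184/1638155] → run A
t=11: vr[A=1536/793 B=4096/2501 C=983552/265655 E=4549/2501 F=3427328/1057923 G=4573184/1638155] → run B
t=12: vr[A=1536/793 B=5120/2501 C=983552/265655 E=4549/2501 F=3427328/1057923 G=4573184/1638155] → run E
t=13: vr[A=1536/793 B=5120/2501 C=983552/265655 E=7050/2501 F=3427328/1057923 G=4573184/1638155] → run A
t=14: vr[A=2048/793 B=5120/2501 C=983552/265655 E=7050/2501 F=3427328/1057923 G=4573184/1638155] → run B
t=15: vr[A=2048/793 B=6144/2501 C=983552/265655 E=7050/2501 F=3427328/1057923 G=4573184/1638155] → run B
t=16: vr[A=2048/793 B=7168/2501 C=983552/265655 E=7050/2501 F=3427328/1057923 G=4573184/1638155] → run A
t=17: vr[A=2560/793 B=7168/2501 C=983552/265655 E=7050/2501 F=3427328/1057923 G=4573184/1638155] → run G
t=18: vr[A=2560/793 B=7168/2501 C=983552/265655 E=7050/2501 F=3427328/1057923 G=7134208/1638155] → run E
t=19: vr[A=2560/793 B=7168/2501 C=983552/265655 E=9551/2501 F=3427328/1057923 G=7134208/1638155] → run B
t=20: vr[A=2560/793 C=983552/265655 E=9551/2501 F=3427328/1057923 G=7134208/1638155] → run A
t=21: vr[A=3072/793 C=983552/265655 E=9551/2501 F=3427328/1057923 G=7134208/1638155] → run F
t=22: vr[A=3072/793 C=983552/265655 E=9551/2501 F=5988352/1057923 G=7134208/1638155] → run C
t=23: vr[A=3072/793 C=1795584/265655 E=9551/2501 F=5988352/1057923 G=7134208/1638155] → run E
t=24: vr[A=3072/793 C=1795584/265655 E=12052/2501 F=5988352/1057923 G=7134208/1638155] → run A
t=25: vr[C=1795584/265655 E=12052/2501 F=5988352/1057923 G=7134208/1638155] → run G
t=26: vr[C=1795584/265655 E=12052/2501 F=5988352/1057923 G=9695232/1638155] → run E
t=27: vr[C=1795584/265655 E=14553/2501 F=5988352/1057923 G=9695232/1638155] → run F
t=28: vr[C=1795584/265655 E=14553/2501 F=2849792/352641 G=9695232/1638155] → run E
t=29: vr[C=1795584/265655 F=2849792/352641 G=9695232/1638155] → run G
t=30: vr[C=1795584/265655 F=2849792/352641] → run C
t=31: vr[C=2607616/265655 F=2849792/352641] → run F
t=32: vr[C=2607616/265655 F=11110400/1057923] → run C
t=33: vr[C=3419648/265655 F=11110400/1057923] → run F
t=34: vr[C=3419648/265655 F=13671424/1057923] → run C
t=35: vr[C=846336/53131 F=13671424/1057923] → run F
t=36: vr[C=846336/53131 F=5410816/352641] → run F
t=37: vr[C=846336/53131 F=18793472/1057923] → run C
t=38: vr[C=5043712/265655 F=18793472/1057923] → run F
t=39: vr[C=5043712/265655] → run C
t=40: (idle)
t=41: (idle)
t=42: (idle)
t=43: (idle)
t=44: (idle)
t=45: (idle)
t=46: (idle)
t=47: (idle)

vruntime(F, start of tick 36) = 5410816/352641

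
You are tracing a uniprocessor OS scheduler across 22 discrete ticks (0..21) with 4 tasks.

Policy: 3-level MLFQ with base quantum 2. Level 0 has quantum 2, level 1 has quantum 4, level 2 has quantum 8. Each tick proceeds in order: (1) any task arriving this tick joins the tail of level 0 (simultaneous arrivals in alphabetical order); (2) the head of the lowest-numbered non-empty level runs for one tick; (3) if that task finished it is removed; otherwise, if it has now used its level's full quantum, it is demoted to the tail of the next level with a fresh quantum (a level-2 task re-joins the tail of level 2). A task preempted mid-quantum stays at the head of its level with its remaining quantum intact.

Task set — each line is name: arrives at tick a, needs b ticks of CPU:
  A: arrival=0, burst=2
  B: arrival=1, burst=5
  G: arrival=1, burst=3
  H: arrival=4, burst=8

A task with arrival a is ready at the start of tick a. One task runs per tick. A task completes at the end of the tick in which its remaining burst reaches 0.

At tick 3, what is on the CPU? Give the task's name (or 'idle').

t=0: L0/L1/L2 = A/-/- → run A
t=1: L0/L1/L2 = ABG/-/- → run A
t=2: L0/L1/L2 = BG/-/- → run B
t=3: L0/L1/L2 = BG/-/- → run B
t=4: L0/L1/L2 = GH/B/- → run G
t=5: L0/L1/L2 = GH/B/- → run G
t=6: L0/L1/L2 = H/BG/- → run H
t=7: L0/L1/L2 = H/BG/- → run H
t=8: L0/L1/L2 = -/BGH/- → run B
t=9: L0/L1/L2 = -/BGH/- → run B
t=10: L0/L1/L2 = -/BGH/- → run B
t=11: L0/L1/L2 = -/GH/- → run G
t=12: L0/L1/L2 = -/H/- → run H
t=13: L0/L1/L2 = -/H/- → run H
t=14: L0/L1/L2 = -/H/- → run H
t=15: L0/L1/L2 = -/H/- → run H
t=16: L0/L1/L2 = -/-/H → run H
t=17: L0/L1/L2 = -/-/H → run H
t=18: (idle)
t=19: (idle)
t=20: (idle)
t=21: (idle)

running at tick 3 = B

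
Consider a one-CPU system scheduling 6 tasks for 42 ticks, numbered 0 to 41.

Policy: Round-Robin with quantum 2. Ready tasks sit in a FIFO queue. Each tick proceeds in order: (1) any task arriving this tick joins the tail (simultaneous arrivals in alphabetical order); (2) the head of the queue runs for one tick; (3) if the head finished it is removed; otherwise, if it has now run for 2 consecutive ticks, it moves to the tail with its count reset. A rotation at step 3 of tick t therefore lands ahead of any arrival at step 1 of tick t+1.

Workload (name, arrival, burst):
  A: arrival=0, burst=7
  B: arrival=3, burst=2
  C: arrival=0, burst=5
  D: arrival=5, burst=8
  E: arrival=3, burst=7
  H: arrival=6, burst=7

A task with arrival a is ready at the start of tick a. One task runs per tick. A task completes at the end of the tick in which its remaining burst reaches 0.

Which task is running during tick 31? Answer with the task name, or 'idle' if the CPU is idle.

running at tick 31 = H

t=0: queue=[A,C] q_used=0 → run A
t=1: queue=[A,C] q_used=1 → run A
t=2: queue=[C,A] q_used=0 → run C
t=3: queue=[C,A,B,E] q_used=1 → run C
t=4: queue=[A,B,E,C] q_used=0 → run A
t=5: queue=[A,B,E,C,D] q_used=1 → run A
t=6: queue=[B,E,C,D,A,H] q_used=0 → run B
t=7: queue=[B,E,C,D,A,H] q_used=1 → run B
t=8: queue=[E,C,D,A,H] q_used=0 → run E
t=9: queue=[E,C,D,A,H] q_used=1 → run E
t=10: queue=[C,D,A,H,E] q_used=0 → run C
t=11: queue=[C,D,A,H,E] q_used=1 → run C
t=12: queue=[D,A,H,E,C] q_used=0 → run D
t=13: queue=[D,A,H,E,C] q_used=1 → run D
t=14: queue=[A,H,E,C,D] q_used=0 → run A
t=15: queue=[A,H,E,C,D] q_used=1 → run A
t=16: queue=[H,E,C,D,A] q_used=0 → run H
t=17: queue=[H,E,C,D,A] q_used=1 → run H
t=18: queue=[E,C,D,A,H] q_used=0 → run E
t=19: queue=[E,C,D,A,H] q_used=1 → run E
t=20: queue=[C,D,A,H,E] q_used=0 → run C
t=21: queue=[D,A,H,E] q_used=0 → run D
t=22: queue=[D,A,H,E] q_used=1 → run D
t=23: queue=[A,H,E,D] q_used=0 → run A
t=24: queue=[H,E,D] q_used=0 → run H
t=25: queue=[H,E,D] q_used=1 → run H
t=26: queue=[E,D,H] q_used=0 → run E
t=27: queue=[E,D,H] q_used=1 → run E
t=28: queue=[D,H,E] q_used=0 → run D
t=29: queue=[D,H,E] q_used=1 → run D
t=30: queue=[H,E,D] q_used=0 → run H
t=31: queue=[H,E,D] q_used=1 → run H
t=32: queue=[E,D,H] q_used=0 → run E
t=33: queue=[D,H] q_used=0 → run D
t=34: queue=[D,H] q_used=1 → run D
t=35: queue=[H] q_used=0 → run H
t=36: (idle)
t=37: (idle)
t=38: (idle)
t=39: (idle)
t=40: (idle)
t=41: (idle)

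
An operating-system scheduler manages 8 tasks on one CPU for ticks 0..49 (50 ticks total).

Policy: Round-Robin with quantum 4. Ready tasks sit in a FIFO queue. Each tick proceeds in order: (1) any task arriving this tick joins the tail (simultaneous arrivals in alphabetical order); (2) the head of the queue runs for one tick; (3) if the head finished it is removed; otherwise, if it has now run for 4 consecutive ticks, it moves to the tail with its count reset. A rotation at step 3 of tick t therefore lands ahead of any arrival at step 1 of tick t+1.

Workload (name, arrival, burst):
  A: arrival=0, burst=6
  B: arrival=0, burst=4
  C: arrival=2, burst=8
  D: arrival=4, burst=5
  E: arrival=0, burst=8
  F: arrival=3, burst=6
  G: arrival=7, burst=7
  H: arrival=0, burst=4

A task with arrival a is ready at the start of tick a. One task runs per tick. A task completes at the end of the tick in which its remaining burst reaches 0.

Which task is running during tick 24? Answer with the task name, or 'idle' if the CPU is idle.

t=0: queue=[A,B,E,H] q_used=0 → run A
t=1: queue=[A,B,E,H] q_used=1 → run A
t=2: queue=[A,B,E,H,C] q_used=2 → run A
t=3: queue=[A,B,E,H,C,F] q_used=3 → run A
t=4: queue=[B,E,H,C,F,A,D] q_used=0 → run B
t=5: queue=[B,E,H,C,F,A,D] q_used=1 → run B
t=6: queue=[B,E,H,C,F,A,D] q_used=2 → run B
t=7: queue=[B,E,H,C,F,A,D,G] q_used=3 → run B
t=8: queue=[E,H,C,F,A,D,G] q_used=0 → run E
t=9: queue=[E,H,C,F,A,D,G] q_used=1 → run E
t=10: queue=[E,H,C,F,A,D,G] q_used=2 → run E
t=11: queue=[E,H,C,F,A,D,G] q_used=3 → run E
t=12: queue=[H,C,F,A,D,G,E] q_used=0 → run H
t=13: queue=[H,C,F,A,D,G,E] q_used=1 → run H
t=14: queue=[H,C,F,A,D,G,E] q_used=2 → run H
t=15: queue=[H,C,F,A,D,G,E] q_used=3 → run H
t=16: queue=[C,F,A,D,G,E] q_used=0 → run C
t=17: queue=[C,F,A,D,G,E] q_used=1 → run C
t=18: queue=[C,F,A,D,G,E] q_used=2 → run C
t=19: queue=[C,F,A,D,G,E] q_used=3 → run C
t=20: queue=[F,A,D,G,E,C] q_used=0 → run F
t=21: queue=[F,A,D,G,E,C] q_used=1 → run F
t=22: queue=[F,A,D,G,E,C] q_used=2 → run F
t=23: queue=[F,A,D,G,E,C] q_used=3 → run F
t=24: queue=[A,D,G,E,C,F] q_used=0 → run A
t=25: queue=[A,D,G,E,C,F] q_used=1 → run A
t=26: queue=[D,G,E,C,F] q_used=0 → run D
t=27: queue=[D,G,E,C,F] q_used=1 → run D
t=28: queue=[D,G,E,C,F] q_used=2 → run D
t=29: queue=[D,G,E,C,F] q_used=3 → run D
t=30: queue=[G,E,C,F,D] q_used=0 → run G
t=31: queue=[G,E,C,F,D] q_used=1 → run G
t=32: queue=[G,E,C,F,D] q_used=2 → run G
t=33: queue=[G,E,C,F,D] q_used=3 → run G
t=34: queue=[E,C,F,D,G] q_used=0 → run E
t=35: queue=[E,C,F,D,G] q_used=1 → run E
t=36: queue=[E,C,F,D,G] q_used=2 → run E
t=37: queue=[E,C,F,D,G] q_used=3 → run E
t=38: queue=[C,F,D,G] q_used=0 → run C
t=39: queue=[C,F,D,G] q_used=1 → run C
t=40: queue=[C,F,D,G] q_used=2 → run C
t=41: queue=[C,F,D,G] q_used=3 → run C
t=42: queue=[F,D,G] q_used=0 → run F
t=43: queue=[F,D,G] q_used=1 → run F
t=44: queue=[D,G] q_used=0 → run D
t=45: queue=[G] q_used=0 → run G
t=46: queue=[G] q_used=1 → run G
t=47: queue=[G] q_used=2 → run G
t=48: (idle)
t=49: (idle)

running at tick 24 = A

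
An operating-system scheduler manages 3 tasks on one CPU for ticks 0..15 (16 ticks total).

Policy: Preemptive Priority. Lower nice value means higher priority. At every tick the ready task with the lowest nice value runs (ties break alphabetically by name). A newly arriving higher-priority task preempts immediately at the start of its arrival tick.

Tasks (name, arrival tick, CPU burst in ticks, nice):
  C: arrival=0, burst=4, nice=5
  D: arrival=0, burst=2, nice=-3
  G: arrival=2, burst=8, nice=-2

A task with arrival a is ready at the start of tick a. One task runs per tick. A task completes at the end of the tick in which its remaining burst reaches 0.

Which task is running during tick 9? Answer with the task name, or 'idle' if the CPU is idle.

t=0: ready={C,D} → run D
t=1: ready={C,D} → run D
t=2: ready={C,G} → run G
t=3: ready={C,G} → run G
t=4: ready={C,G} → run G
t=5: ready={C,G} → run G
t=6: ready={C,G} → run G
t=7: ready={C,G} → run G
t=8: ready={C,G} → run G
t=9: ready={C,G} → run G
t=10: ready={C} → run C
t=11: ready={C} → run C
t=12: ready={C} → run C
t=13: ready={C} → run C
t=14: (idle)
t=15: (idle)

running at tick 9 = G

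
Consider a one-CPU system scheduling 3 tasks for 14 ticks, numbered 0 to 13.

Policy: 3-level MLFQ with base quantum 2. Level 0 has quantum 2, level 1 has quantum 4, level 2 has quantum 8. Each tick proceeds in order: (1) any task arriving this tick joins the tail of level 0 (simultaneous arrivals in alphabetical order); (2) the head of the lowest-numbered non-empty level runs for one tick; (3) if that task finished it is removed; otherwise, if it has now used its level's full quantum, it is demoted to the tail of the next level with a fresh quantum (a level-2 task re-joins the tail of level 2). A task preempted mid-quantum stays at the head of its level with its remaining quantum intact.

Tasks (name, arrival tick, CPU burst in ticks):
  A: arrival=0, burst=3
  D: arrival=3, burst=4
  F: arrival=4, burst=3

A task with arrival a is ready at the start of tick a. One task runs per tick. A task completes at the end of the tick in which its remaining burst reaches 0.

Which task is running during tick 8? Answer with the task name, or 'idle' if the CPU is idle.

running at tick 8 = D

t=0: L0/L1/L2 = A/-/- → run A
t=1: L0/L1/L2 = A/-/- → run A
t=2: L0/L1/L2 = -/A/- → run A
t=3: L0/L1/L2 = D/-/- → run D
t=4: L0/L1/L2 = DF/-/- → run D
t=5: L0/L1/L2 = F/D/- → run F
t=6: L0/L1/L2 = F/D/- → run F
t=7: L0/L1/L2 = -/DF/- → run D
t=8: L0/L1/L2 = -/DF/- → run D
t=9: L0/L1/L2 = -/F/- → run F
t=10: (idle)
t=11: (idle)
t=12: (idle)
t=13: (idle)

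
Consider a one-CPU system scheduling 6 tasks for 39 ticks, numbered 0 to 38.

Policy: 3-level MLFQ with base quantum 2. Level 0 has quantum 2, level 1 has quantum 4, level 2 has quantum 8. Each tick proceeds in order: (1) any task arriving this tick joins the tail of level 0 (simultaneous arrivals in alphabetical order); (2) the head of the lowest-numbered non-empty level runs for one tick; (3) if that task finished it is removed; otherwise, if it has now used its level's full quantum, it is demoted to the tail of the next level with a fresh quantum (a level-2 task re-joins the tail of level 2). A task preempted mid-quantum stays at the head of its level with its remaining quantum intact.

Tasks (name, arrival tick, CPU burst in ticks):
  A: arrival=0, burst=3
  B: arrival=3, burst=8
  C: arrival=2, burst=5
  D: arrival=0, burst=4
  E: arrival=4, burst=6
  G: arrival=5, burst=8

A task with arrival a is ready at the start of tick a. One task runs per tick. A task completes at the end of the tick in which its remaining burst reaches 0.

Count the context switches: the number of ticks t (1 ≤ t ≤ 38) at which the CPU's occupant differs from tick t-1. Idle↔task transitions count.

context switches = 14

t=0: L0/L1/L2 = AD/-/- → run A
t=1: L0/L1/L2 = AD/-/- → run A
t=2: L0/L1/L2 = DC/A/- → run D
t=3: L0/L1/L2 = DCB/A/- → run D
t=4: L0/L1/L2 = CBE/AD/- → run C
t=5: L0/L1/L2 = CBEG/AD/- → run C
t=6: L0/L1/L2 = BEG/ADC/- → run B
t=7: L0/L1/L2 = BEG/ADC/- → run B
t=8: L0/L1/L2 = EG/ADCB/- → run E
t=9: L0/L1/L2 = EG/ADCB/- → run E
t=10: L0/L1/L2 = G/ADCBE/- → run G
t=11: L0/L1/L2 = G/ADCBE/- → run G
t=12: L0/L1/L2 = -/ADCBEG/- → run A
t=13: L0/L1/L2 = -/DCBEG/- → run D
t=14: L0/L1/L2 = -/DCBEG/- → run D
t=15: L0/L1/L2 = -/CBEG/- → run C
t=16: L0/L1/L2 = -/CBEG/- → run C
t=17: L0/L1/L2 = -/CBEG/- → run C
t=18: L0/L1/L2 = -/BEG/- → run B
t=19: L0/L1/L2 = -/BEG/- → run B
t=20: L0/L1/L2 = -/BEG/- → run B
t=21: L0/L1/L2 = -/BEG/- → run B
t=22: L0/L1/L2 = -/EG/B → run E
t=23: L0/L1/L2 = -/EG/B → run E
t=24: L0/L1/L2 = -/EG/B → run E
t=25: L0/L1/L2 = -/EG/B → run E
t=26: L0/L1/L2 = -/G/B → run G
t=27: L0/L1/L2 = -/G/B → run G
t=28: L0/L1/L2 = -/G/B → run G
t=29: L0/L1/L2 = -/G/B → run G
t=30: L0/L1/L2 = -/-/BG → run B
t=31: L0/L1/L2 = -/-/BG → run B
t=32: L0/L1/L2 = -/-/G → run G
t=33: L0/L1/L2 = -/-/G → run G
t=34: (idle)
t=35: (idle)
t=36: (idle)
t=37: (idle)
t=38: (idle)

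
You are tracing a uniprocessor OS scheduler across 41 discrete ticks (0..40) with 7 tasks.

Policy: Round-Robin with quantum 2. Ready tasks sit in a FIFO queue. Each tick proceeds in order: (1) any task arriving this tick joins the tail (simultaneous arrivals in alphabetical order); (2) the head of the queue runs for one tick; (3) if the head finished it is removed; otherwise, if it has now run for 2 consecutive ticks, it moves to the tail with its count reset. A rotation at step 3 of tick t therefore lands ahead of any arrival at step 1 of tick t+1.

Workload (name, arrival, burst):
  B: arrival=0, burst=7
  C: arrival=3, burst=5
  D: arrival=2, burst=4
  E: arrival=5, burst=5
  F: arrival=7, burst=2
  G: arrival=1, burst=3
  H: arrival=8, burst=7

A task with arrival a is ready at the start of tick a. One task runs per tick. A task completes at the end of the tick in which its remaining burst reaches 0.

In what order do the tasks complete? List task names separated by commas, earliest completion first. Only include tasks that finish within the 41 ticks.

t=0: queue=[B] q_used=0 → run B
t=1: queue=[B,G] q_used=1 → run B
t=2: queue=[G,B,D] q_used=0 → run G
t=3: queue=[G,B,D,C] q_used=1 → run G
t=4: queue=[B,D,C,G] q_used=0 → run B
t=5: queue=[B,D,C,G,E] q_used=1 → run B
t=6: queue=[D,C,G,E,B] q_used=0 → run D
t=7: queue=[D,C,G,E,B,F] q_used=1 → run D
t=8: queue=[C,G,E,B,F,D,H] q_used=0 → run C
t=9: queue=[C,G,E,B,F,D,H] q_used=1 → run C
t=10: queue=[G,E,B,F,D,H,C] q_used=0 → run G
t=11: queue=[E,B,F,D,H,C] q_used=0 → run E
t=12: queue=[E,B,F,D,H,C] q_used=1 → run E
t=13: queue=[B,F,D,H,C,E] q_used=0 → run B
t=14: queue=[B,F,D,H,C,E] q_used=1 → run B
t=15: queue=[F,D,H,C,E,B] q_used=0 → run F
t=16: queue=[F,D,H,C,E,B] q_used=1 → run F
t=17: queue=[D,H,C,E,B] q_used=0 → run D
t=18: queue=[D,H,C,E,B] q_used=1 → run D
t=19: queue=[H,C,E,B] q_used=0 → run H
t=20: queue=[H,C,E,B] q_used=1 → run H
t=21: queue=[C,E,B,H] q_used=0 → run C
t=22: queue=[C,E,B,H] q_used=1 → run C
t=23: queue=[E,B,H,C] q_used=0 → run E
t=24: queue=[E,B,H,C] q_used=1 → run E
t=25: queue=[B,H,C,E] q_used=0 → run B
t=26: queue=[H,C,E] q_used=0 → run H
t=27: queue=[H,C,E] q_used=1 → run H
t=28: queue=[C,E,H] q_used=0 → run C
t=29: queue=[E,H] q_used=0 → run E
t=30: queue=[H] q_used=0 → run H
t=31: queue=[H] q_used=1 → run H
t=32: queue=[H] q_used=0 → run H
t=33: (idle)
t=34: (idle)
t=35: (idle)
t=36: (idle)
t=37: (idle)
t=38: (idle)
t=39: (idle)
t=40: (idle)

completion order = G, F, D, B, C, E, H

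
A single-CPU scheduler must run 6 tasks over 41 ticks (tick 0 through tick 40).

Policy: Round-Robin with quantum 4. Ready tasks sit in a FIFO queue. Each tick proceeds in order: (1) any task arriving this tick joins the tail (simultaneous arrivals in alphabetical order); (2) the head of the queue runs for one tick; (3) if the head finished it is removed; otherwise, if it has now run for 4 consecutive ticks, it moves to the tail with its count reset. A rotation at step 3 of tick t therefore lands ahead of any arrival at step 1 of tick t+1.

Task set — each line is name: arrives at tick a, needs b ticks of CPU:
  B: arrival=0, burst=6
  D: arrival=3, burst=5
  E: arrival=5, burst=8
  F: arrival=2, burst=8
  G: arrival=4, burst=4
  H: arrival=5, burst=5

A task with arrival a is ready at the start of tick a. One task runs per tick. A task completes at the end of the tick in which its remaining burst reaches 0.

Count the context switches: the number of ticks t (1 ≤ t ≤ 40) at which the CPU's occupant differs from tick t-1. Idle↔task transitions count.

context switches = 11

t=0: queue=[B] q_used=0 → run B
t=1: queue=[B] q_used=1 → run B
t=2: queue=[B,F] q_used=2 → run B
t=3: queue=[B,F,D] q_used=3 → run B
t=4: queue=[F,D,B,G] q_used=0 → run F
t=5: queue=[F,D,B,G,E,H] q_used=1 → run F
t=6: queue=[F,D,B,G,E,H] q_used=2 → run F
t=7: queue=[F,D,B,G,E,H] q_used=3 → run F
t=8: queue=[D,B,G,E,H,F] q_used=0 → run D
t=9: queue=[D,B,G,E,H,F] q_used=1 → run D
t=10: queue=[D,B,G,E,H,F] q_used=2 → run D
t=11: queue=[D,B,G,E,H,F] q_used=3 → run D
t=12: queue=[B,G,E,H,F,D] q_used=0 → run B
t=13: queue=[B,G,E,H,F,D] q_used=1 → run B
t=14: queue=[G,E,H,F,D] q_used=0 → run G
t=15: queue=[G,E,H,F,D] q_used=1 → run G
t=16: queue=[G,E,H,F,D] q_used=2 → run G
t=17: queue=[G,E,H,F,D] q_used=3 → run G
t=18: queue=[E,H,F,D] q_used=0 → run E
t=19: queue=[E,H,F,D] q_used=1 → run E
t=20: queue=[E,H,F,D] q_used=2 → run E
t=21: queue=[E,H,F,D] q_used=3 → run E
t=22: queue=[H,F,D,E] q_used=0 → run H
t=23: queue=[H,F,D,E] q_used=1 → run H
t=24: queue=[H,F,D,E] q_used=2 → run H
t=25: queue=[H,F,D,E] q_used=3 → run H
t=26: queue=[F,D,E,H] q_used=0 → run F
t=27: queue=[F,D,E,H] q_used=1 → run F
t=28: queue=[F,D,E,H] q_used=2 → run F
t=29: queue=[F,D,E,H] q_used=3 → run F
t=30: queue=[D,E,H] q_used=0 → run D
t=31: queue=[E,H] q_used=0 → run E
t=32: queue=[E,H] q_used=1 → run E
t=33: queue=[E,H] q_used=2 → run E
t=34: queue=[E,H] q_used=3 → run E
t=35: queue=[H] q_used=0 → run H
t=36: (idle)
t=37: (idle)
t=38: (idle)
t=39: (idle)
t=40: (idle)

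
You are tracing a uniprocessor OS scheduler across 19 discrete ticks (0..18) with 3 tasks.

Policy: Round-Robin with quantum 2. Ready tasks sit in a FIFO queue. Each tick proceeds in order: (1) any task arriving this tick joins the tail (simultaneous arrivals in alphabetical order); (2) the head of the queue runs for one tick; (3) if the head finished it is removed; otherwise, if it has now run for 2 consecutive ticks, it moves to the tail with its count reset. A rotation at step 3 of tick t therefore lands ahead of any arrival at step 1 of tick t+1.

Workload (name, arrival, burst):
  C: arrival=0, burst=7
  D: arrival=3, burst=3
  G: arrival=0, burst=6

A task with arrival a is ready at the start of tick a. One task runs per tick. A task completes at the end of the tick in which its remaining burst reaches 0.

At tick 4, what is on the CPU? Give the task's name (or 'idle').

t=0: queue=[C,G] q_used=0 → run C
t=1: queue=[C,G] q_used=1 → run C
t=2: queue=[G,C] q_used=0 → run G
t=3: queue=[G,C,D] q_used=1 → run G
t=4: queue=[C,D,G] q_used=0 → run C
t=5: queue=[C,D,G] q_used=1 → run C
t=6: queue=[D,G,C] q_used=0 → run D
t=7: queue=[D,G,C] q_used=1 → run D
t=8: queue=[G,C,D] q_used=0 → run G
t=9: queue=[G,C,D] q_used=1 → run G
t=10: queue=[C,D,G] q_used=0 → run C
t=11: queue=[C,D,G] q_used=1 → run C
t=12: queue=[D,G,C] q_used=0 → run D
t=13: queue=[G,C] q_used=0 → run G
t=14: queue=[G,C] q_used=1 → run G
t=15: queue=[C] q_used=0 → run C
t=16: (idle)
t=17: (idle)
t=18: (idle)

running at tick 4 = C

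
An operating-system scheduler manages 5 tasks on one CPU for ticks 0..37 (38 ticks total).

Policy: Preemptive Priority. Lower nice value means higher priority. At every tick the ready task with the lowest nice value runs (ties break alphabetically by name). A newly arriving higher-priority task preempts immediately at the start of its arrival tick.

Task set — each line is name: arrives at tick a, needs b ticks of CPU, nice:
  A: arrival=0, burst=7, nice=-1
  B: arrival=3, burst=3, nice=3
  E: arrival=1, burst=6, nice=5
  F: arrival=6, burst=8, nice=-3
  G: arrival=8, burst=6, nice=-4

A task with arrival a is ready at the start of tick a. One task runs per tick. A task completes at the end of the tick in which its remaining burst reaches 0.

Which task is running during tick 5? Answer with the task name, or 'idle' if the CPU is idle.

running at tick 5 = A

t=0: ready={A} → run A
t=1: ready={A,E} → run A
t=2: ready={A,E} → run A
t=3: ready={A,B,E} → run A
t=4: ready={A,B,E} → run A
t=5: ready={A,B,E} → run A
t=6: ready={A,B,E,F} → run F
t=7: ready={A,B,E,F} → run F
t=8: ready={A,B,E,F,G} → run G
t=9: ready={A,B,E,F,G} → run G
t=10: ready={A,B,E,F,G} → run G
t=11: ready={A,B,E,F,G} → run G
t=12: ready={A,B,E,F,G} → run G
t=13: ready={A,B,E,F,G} → run G
t=14: ready={A,B,E,F} → run F
t=15: ready={A,B,E,F} → run F
t=16: ready={A,B,E,F} → run F
t=17: ready={A,B,E,F} → run F
t=18: ready={A,B,E,F} → run F
t=19: ready={A,B,E,F} → run F
t=20: ready={A,B,E} → run A
t=21: ready={B,E} → run B
t=22: ready={B,E} → run B
t=23: ready={B,E} → run B
t=24: ready={E} → run E
t=25: ready={E} → run E
t=26: ready={E} → run E
t=27: ready={E} → run E
t=28: ready={E} → run E
t=29: ready={E} → run E
t=30: (idle)
t=31: (idle)
t=32: (idle)
t=33: (idle)
t=34: (idle)
t=35: (idle)
t=36: (idle)
t=37: (idle)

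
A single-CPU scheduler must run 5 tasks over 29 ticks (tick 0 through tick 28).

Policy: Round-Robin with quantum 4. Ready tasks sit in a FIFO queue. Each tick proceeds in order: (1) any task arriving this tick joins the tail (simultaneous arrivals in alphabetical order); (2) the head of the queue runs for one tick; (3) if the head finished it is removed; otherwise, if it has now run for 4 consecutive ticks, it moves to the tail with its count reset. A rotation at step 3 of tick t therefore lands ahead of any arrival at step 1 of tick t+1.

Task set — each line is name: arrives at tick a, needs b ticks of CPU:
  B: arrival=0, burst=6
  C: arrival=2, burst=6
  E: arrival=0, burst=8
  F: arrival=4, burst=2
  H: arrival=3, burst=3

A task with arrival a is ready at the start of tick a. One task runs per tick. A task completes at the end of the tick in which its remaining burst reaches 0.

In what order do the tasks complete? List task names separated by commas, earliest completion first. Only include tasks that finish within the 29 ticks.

completion order = H, B, F, E, C

t=0: queue=[B,E] q_used=0 → run B
t=1: queue=[B,E] q_used=1 → run B
t=2: queue=[B,E,C] q_used=2 → run B
t=3: queue=[B,E,C,H] q_used=3 → run B
t=4: queue=[E,C,H,B,F] q_used=0 → run E
t=5: queue=[E,C,H,B,F] q_used=1 → run E
t=6: queue=[E,C,H,B,F] q_used=2 → run E
t=7: queue=[E,C,H,B,F] q_used=3 → run E
t=8: queue=[C,H,B,F,E] q_used=0 → run C
t=9: queue=[C,H,B,F,E] q_used=1 → run C
t=10: queue=[C,H,B,F,E] q_used=2 → run C
t=11: queue=[C,H,B,F,E] q_used=3 → run C
t=12: queue=[H,B,F,E,C] q_used=0 → run H
t=13: queue=[H,B,F,E,C] q_used=1 → run H
t=14: queue=[H,B,F,E,C] q_used=2 → run H
t=15: queue=[B,F,E,C] q_used=0 → run B
t=16: queue=[B,F,E,C] q_used=1 → run B
t=17: queue=[F,E,C] q_used=0 → run F
t=18: queue=[F,E,C] q_used=1 → run F
t=19: queue=[E,C] q_used=0 → run E
t=20: queue=[E,C] q_used=1 → run E
t=21: queue=[E,C] q_used=2 → run E
t=22: queue=[E,C] q_used=3 → run E
t=23: queue=[C] q_used=0 → run C
t=24: queue=[C] q_used=1 → run C
t=25: (idle)
t=26: (idle)
t=27: (idle)
t=28: (idle)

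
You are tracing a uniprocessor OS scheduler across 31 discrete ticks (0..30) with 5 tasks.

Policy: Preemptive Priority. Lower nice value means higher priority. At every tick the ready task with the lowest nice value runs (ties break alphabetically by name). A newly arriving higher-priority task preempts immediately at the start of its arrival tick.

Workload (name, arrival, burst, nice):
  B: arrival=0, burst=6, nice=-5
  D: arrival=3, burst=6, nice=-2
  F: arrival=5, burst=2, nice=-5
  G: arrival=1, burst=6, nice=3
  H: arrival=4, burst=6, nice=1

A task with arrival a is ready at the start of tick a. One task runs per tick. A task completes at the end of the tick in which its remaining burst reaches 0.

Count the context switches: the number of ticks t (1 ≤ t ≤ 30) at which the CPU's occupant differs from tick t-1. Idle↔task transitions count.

context switches = 5

t=0: ready={B} → run B
t=1: ready={B,G} → run B
t=2: ready={B,G} → run B
t=3: ready={B,D,G} → run B
t=4: ready={B,D,G,H} → run B
t=5: ready={B,D,F,G,H} → run B
t=6: ready={D,F,G,H} → run F
t=7: ready={D,F,G,H} → run F
t=8: ready={D,G,H} → run D
t=9: ready={D,G,H} → run D
t=10: ready={D,G,H} → run D
t=11: ready={D,G,H} → run D
t=12: ready={D,G,H} → run D
t=13: ready={D,G,H} → run D
t=14: ready={G,H} → run H
t=15: ready={G,H} → run H
t=16: ready={G,H} → run H
t=17: ready={G,H} → run H
t=18: ready={G,H} → run H
t=19: ready={G,H} → run H
t=20: ready={G} → run G
t=21: ready={G} → run G
t=22: ready={G} → run G
t=23: ready={G} → run G
t=24: ready={G} → run G
t=25: ready={G} → run G
t=26: (idle)
t=27: (idle)
t=28: (idle)
t=29: (idle)
t=30: (idle)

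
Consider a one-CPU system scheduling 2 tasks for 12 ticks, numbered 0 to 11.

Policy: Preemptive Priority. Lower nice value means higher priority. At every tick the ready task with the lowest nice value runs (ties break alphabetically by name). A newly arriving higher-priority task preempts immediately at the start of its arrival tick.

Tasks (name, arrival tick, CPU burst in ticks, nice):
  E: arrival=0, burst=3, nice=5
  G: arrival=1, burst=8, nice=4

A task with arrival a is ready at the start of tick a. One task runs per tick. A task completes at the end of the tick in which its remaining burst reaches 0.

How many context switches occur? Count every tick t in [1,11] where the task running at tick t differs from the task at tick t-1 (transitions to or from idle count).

context switches = 3

t=0: ready={E} → run E
t=1: ready={E,G} → run G
t=2: ready={E,G} → run G
t=3: ready={E,G} → run G
t=4: ready={E,G} → run G
t=5: ready={E,G} → run G
t=6: ready={E,G} → run G
t=7: ready={E,G} → run G
t=8: ready={E,G} → run G
t=9: ready={E} → run E
t=10: ready={E} → run E
t=11: (idle)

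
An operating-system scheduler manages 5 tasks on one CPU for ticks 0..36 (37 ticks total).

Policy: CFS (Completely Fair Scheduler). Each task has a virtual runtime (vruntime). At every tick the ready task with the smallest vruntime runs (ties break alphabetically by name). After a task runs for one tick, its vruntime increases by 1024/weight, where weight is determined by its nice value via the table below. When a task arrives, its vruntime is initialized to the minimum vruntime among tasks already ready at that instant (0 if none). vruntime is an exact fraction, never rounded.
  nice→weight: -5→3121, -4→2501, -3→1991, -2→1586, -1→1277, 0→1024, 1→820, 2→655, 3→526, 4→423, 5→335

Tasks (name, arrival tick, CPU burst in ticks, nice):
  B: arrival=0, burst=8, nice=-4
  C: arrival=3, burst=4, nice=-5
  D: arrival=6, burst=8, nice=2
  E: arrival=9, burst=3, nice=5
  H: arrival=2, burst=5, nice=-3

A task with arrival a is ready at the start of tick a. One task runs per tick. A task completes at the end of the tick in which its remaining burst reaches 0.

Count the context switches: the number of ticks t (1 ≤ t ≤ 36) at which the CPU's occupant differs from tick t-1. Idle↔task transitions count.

context switches = 23

t=0: vr[B=0] → run B
t=1: vr[B=1024/2501] → run B
t=2: vr[B=2048/2501 H=2048/2501] → run B
t=3: vr[B=3072/2501 C=2048/2501 H=2048/2501] → run C
t=4: vr[B=3072/2501 C=8952832/7805621 H=2048/2501] → run H
t=5: vr[B=3072/2501 C=8952832/7805621 H=6638592/4979491] → run C
t=6: vr[B=3072/2501 C=11513856/7805621 D=3072/2501 H=6638592/4979491] → run B
t=7: vr[B=4096/2501 C=11513856/7805621 D=3072/2501 H=6638592/4979491] → run D
t=8: vr[B=4096/2501 C=11513856/7805621 D=4573184/1638155 H=6638592/4979491] → run H
t=9: vr[B=4096/2501 C=11513856/7805621 D=4573184/1638155 E=11513856/7805621 H=9199616/4979491] → run C
t=10: vr[B=4096/2501 C=14074880/7805621 D=4573184/1638155 E=11513856/7805621 H=9199616/4979491] → run E
t=11: vr[B=4096/2501 C=14074880/7805621 D=4573184/1638155 E=11850097664/2614883035 H=9199616/4979491] → run B
t=12: vr[B=5120/2501 C=14074880/7805621 D=4573184/1638155 E=11850097664/2614883035 H=9199616/4979491] → run C
t=13: vr[B=5120/2501 D=4573184/1638155 E=11850097664/2614883035 H=9199616/4979491] → run H
t=14: vr[B=5120/2501 D=4573184/1638155 E=11850097664/2614883035 H=11760640/4979491] → run B
t=15: vr[B=6144/2501 D=4573184/1638155 E=11850097664/2614883035 H=11760640/4979491] → run H
t=16: vr[B=6144/2501 D=4573184/1638155 E=11850097664/2614883035 H=14321664/4979491] → run B
t=17: vr[B=7168/2501 D=4573184/1638155 E=11850097664/2614883035 H=14321664/4979491] → run D
t=18: vr[B=7168/2501 D=7134208/1638155 E=11850097664/2614883035 H=14321664/4979491] → run B
t=19: vr[D=7134208/1638155 E=11850097664/2614883035 H=14321664/4979491] → run H
t=20: vr[D=7134208/1638155 E=11850097664/2614883035] → run D
t=21: vr[D=9695232/1638155 E=11850097664/2614883035] → run E
t=22: vr[D=9695232/1638155 E=19843053568/2614883035] → run D
t=23: vr[D=12256256/1638155 E=19843053568/2614883035] → run D
t=24: vr[D=2963456/327631 E=19843053568/2614883035] → run E
t=25: vr[D=2963456/327631] → run D
t=26: vr[D=17378304/1638155] → run D
t=27: vr[D=19939328/1638155] → run D
t=28: (idle)
t=29: (idle)
t=30: (idle)
t=31: (idle)
t=32: (idle)
t=33: (idle)
t=34: (idle)
t=35: (idle)
t=36: (idle)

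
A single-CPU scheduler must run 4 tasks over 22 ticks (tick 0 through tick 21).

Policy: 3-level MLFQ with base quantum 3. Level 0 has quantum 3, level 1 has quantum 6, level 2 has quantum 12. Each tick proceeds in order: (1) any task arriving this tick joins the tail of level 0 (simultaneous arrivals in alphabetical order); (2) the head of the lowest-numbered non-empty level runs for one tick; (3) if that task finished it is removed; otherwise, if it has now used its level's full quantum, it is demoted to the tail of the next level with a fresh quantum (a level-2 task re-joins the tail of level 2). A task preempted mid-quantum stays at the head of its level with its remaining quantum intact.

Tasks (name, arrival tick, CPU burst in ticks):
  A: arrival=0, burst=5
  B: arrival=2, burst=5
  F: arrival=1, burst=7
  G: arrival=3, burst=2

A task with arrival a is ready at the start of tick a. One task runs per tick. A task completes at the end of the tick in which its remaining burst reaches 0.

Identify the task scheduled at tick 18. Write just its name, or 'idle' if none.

running at tick 18 = B

t=0: L0/L1/L2 = A/-/- → run A
t=1: L0/L1/L2 = AF/-/- → run A
t=2: L0/L1/L2 = AFB/-/- → run A
t=3: L0/L1/L2 = FBG/A/- → run F
t=4: L0/L1/L2 = FBG/A/- → run F
t=5: L0/L1/L2 = FBG/A/- → run F
t=6: L0/L1/L2 = BG/AF/- → run B
t=7: L0/L1/L2 = BG/AF/- → run B
t=8: L0/L1/L2 = BG/AF/- → run B
t=9: L0/L1/L2 = G/AFB/- → run G
t=10: L0/L1/L2 = G/AFB/- → run G
t=11: L0/L1/L2 = -/AFB/- → run A
t=12: L0/L1/L2 = -/AFB/- → run A
t=13: L0/L1/L2 = -/FB/- → run F
t=14: L0/L1/L2 = -/FB/- → run F
t=15: L0/L1/L2 = -/FB/- → run F
t=16: L0/L1/L2 = -/FB/- → run F
t=17: L0/L1/L2 = -/B/- → run B
t=18: L0/L1/L2 = -/B/- → run B
t=19: (idle)
t=20: (idle)
t=21: (idle)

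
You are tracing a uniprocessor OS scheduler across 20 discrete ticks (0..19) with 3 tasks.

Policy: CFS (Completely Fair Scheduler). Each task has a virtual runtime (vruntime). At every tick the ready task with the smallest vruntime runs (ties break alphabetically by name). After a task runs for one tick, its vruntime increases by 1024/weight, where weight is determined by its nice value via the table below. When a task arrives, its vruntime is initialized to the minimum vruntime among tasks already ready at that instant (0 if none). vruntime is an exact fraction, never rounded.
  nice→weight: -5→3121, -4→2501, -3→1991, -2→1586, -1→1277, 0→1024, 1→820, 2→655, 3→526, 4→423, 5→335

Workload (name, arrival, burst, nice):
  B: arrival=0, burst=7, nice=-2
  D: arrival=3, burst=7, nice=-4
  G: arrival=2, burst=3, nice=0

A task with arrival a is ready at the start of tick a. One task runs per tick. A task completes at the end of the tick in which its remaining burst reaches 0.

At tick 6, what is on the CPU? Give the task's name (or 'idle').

t=0: vr[B=0] → run B
t=1: vr[B=512/793] → run B
t=2: vr[B=1024/793 G=1024/793] → run B
t=3: vr[B=1536/793 D=1024/793 G=1024/793] → run D
t=4: vr[B=1536/793 D=55296/32513 G=1024/793] → run G
t=5: vr[B=1536/793 D=55296/32513 G=1817/793] → run D
t=6: vr[B=1536/793 D=68608/32513 G=1817/793] → run B
t=7: vr[B=2048/793 D=68608/32513 G=1817/793] → run D
t=8: vr[B=2048/793 D=81920/32513 G=1817/793] → run G
t=9: vr[B=2048/793 D=81920/32513 G=2610/793] → run D
t=10: vr[B=2048/793 D=95232/32513 G=2610/793] → run B
t=11: vr[B=2560/793 D=95232/32513 G=2610/793] → run D
t=12: vr[B=2560/793 D=108544/32513 G=2610/793] → run B
t=13: vr[B=3072/793 D=108544/32513 G=2610/793] → run G
t=14: vr[B=3072/793 D=108544/32513] → run D
t=15: vr[B=3072/793 D=121856/32513] → run D
t=16: vr[B=3072/793] → run B
t=17: (idle)
t=18: (idle)
t=19: (idle)

running at tick 6 = B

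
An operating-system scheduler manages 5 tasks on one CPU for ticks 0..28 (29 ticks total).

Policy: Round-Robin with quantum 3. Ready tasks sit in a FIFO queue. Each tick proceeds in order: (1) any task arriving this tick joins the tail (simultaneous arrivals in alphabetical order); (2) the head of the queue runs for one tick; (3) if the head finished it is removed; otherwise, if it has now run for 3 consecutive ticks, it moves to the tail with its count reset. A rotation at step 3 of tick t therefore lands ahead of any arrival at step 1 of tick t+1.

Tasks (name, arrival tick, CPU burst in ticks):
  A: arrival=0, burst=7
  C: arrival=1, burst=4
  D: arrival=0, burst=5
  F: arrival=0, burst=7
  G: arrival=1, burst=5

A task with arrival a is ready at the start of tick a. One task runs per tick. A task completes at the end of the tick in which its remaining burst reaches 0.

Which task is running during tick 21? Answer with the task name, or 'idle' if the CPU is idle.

running at tick 21 = F

t=0: queue=[A,D,F] q_used=0 → run A
t=1: queue=[A,D,F,C,G] q_used=1 → run A
t=2: queue=[A,D,F,C,G] q_used=2 → run A
t=3: queue=[D,F,C,G,A] q_used=0 → run D
t=4: queue=[D,F,C,G,A] q_used=1 → run D
t=5: queue=[D,F,C,G,A] q_used=2 → run D
t=6: queue=[F,C,G,A,D] q_used=0 → run F
t=7: queue=[F,C,G,A,D] q_used=1 → run F
t=8: queue=[F,C,G,A,D] q_used=2 → run F
t=9: queue=[C,G,A,D,F] q_used=0 → run C
t=10: queue=[C,G,A,D,F] q_used=1 → run C
t=11: queue=[C,G,A,D,F] q_used=2 → run C
t=12: queue=[G,A,D,F,C] q_used=0 → run G
t=13: queue=[G,A,D,F,C] q_used=1 → run G
t=14: queue=[G,A,D,F,C] q_used=2 → run G
t=15: queue=[A,D,F,C,G] q_used=0 → run A
t=16: queue=[A,D,F,C,G] q_used=1 → run A
t=17: queue=[A,D,F,C,G] q_used=2 → run A
t=18: queue=[D,F,C,G,A] q_used=0 → run D
t=19: queue=[D,F,C,G,A] q_used=1 → run D
t=20: queue=[F,C,G,A] q_used=0 → run F
t=21: queue=[F,C,G,A] q_used=1 → run F
t=22: queue=[F,C,G,A] q_used=2 → run F
t=23: queue=[C,G,A,F] q_used=0 → run C
t=24: queue=[G,A,F] q_used=0 → run G
t=25: queue=[G,A,F] q_used=1 → run G
t=26: queue=[A,F] q_used=0 → run A
t=27: queue=[F] q_used=0 → run F
t=28: (idle)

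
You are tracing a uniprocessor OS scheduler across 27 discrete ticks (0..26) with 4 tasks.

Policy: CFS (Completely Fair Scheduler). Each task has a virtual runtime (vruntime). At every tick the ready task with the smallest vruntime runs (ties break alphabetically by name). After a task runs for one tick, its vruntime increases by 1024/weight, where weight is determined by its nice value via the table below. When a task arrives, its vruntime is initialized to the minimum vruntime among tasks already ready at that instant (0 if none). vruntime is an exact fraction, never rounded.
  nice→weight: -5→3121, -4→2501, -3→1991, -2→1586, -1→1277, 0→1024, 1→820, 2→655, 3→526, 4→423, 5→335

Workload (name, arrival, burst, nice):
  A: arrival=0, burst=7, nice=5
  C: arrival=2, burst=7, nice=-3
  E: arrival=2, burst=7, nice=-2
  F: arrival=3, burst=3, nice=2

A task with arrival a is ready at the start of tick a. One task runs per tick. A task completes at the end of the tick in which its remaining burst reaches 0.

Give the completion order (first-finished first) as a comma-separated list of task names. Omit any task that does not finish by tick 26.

t=0: vr[A=0] → run A
t=1: vr[A=1024/335] → run A
t=2: vr[A=2048/335 C=2048/335 E=2048/335] → run A
t=3: vr[A=3072/335 C=2048/335 E=2048/335 F=2048/335] → run C
t=4: vr[A=3072/335 C=4420608/666985 E=2048/335 F=2048/335] → run E
t=5: vr[A=3072/335 C=4420608/666985 E=1795584/265655 F=2048/335] → run F
t=6: vr[A=3072/335 C=4420608/666985 E=1795584/265655 F=336896/43885] → run C
t=7: vr[A=3072/335 C=4763648/666985 E=1795584/265655 F=336896/43885] → run E
t=8: vr[A=3072/335 C=4763648/666985 E=1967104/265655 F=336896/43885] → run C
t=9: vr[A=3072/335 C=5106688/666985 E=1967104/265655 F=336896/43885] → run E
t=10: vr[A=3072/335 C=5106688/666985 E=2138624/265655 F=336896/43885] → run C
t=11: vr[A=3072/335 C=5449728/666985 E=2138624/265655 F=336896/43885] → run F
t=12: vr[A=3072/335 C=5449728/666985 E=2138624/265655 F=405504/43885] → run E
t=13: vr[A=3072/335 C=5449728/666985 E=2310144/265655 F=405504/43885] → run C
t=14: vr[A=3072/335 C=5792768/666985 E=2310144/265655 F=405504/43885] → run C
t=15: vr[A=3072/335 C=6135808/666985 E=2310144/265655 F=405504/43885] → run E
t=16: vr[A=3072/335 C=6135808/666985 E=2481664/265655 F=405504/43885] → run A
t=17: vr[A=4096/335 C=6135808/666985 E=2481664/265655 F=405504/43885] → run C
t=18: vr[A=4096/335 E=2481664/265655 F=405504/43885] → run F
t=19: vr[A=4096/335 E=2481664/265655] → run E
t=20: vr[A=4096/335 E=2653184/265655] → run E
t=21: vr[A=4096/335] → run A
t=22: vr[A=1024/67] → run A
t=23: vr[A=6144/335] → run A
t=24: (idle)
t=25: (idle)
t=26: (idle)

completion order = C, F, E, A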